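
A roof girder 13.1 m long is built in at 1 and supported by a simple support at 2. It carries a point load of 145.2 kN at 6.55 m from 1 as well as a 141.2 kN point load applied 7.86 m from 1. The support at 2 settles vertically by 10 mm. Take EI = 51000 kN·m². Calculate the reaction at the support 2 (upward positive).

R_2 = 105.7 kN

Choose R_2 as the redundant. The primary structure is the cantilever fixed at 1.
Deflection at 2 on the released cantilever, summing each load's contribution:
  point load 145.2 at a = 6.55: Pa²(3L − a)/(6EI) = 34002/EI
  point load 141.2 at a = 7.86: Pa²(3L − a)/(6EI) = 45710/EI
  δ_0 = 79712/EI
Tip deflection under a unit load at 2: L³/(3EI) = 749.4/EI.
With EI = 51000 kN·m²: δ_0 = 1.563 m and δ_{22} = 0.014693 m/kN.
Compatibility — the beam at 2 must follow the support down by 0.01 m: δ_0 − R_2·δ_{22} = 0.01, so R_2 = (1.563 − 0.01)/0.014693 = 105.7 kN.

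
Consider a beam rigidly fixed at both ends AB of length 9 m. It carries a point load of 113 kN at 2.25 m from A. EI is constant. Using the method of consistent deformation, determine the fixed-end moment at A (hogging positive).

M_A = 143 kN·m

Release both end moments; the primary structure is a simply-supported span AB with redundants M_A and M_B.
Simple-span end rotations at A and B under the given loads:
  at A: point load 113 at a = 2.25: Pab(L + b)/(6LEI) = 500.6/EI
  at B: point load 113 at a = 2.25: Pab(L + a)/(6LEI) = 357.5/EI
  θ_A0 = 500.6/EI,  θ_B0 = 357.5/EI
Flexibility coefficients: a unit moment at one end gives L/(3EI) there and L/(6EI) at the far end, so f₁₁ = f₂₂ = 3/EI and f₁₂ = f₂₁ = 1.5/EI.
Compatibility — zero rotation at each built-in end:
  3 M_A + 1.5 M_B = 500.6
  1.5 M_A + 3 M_B = 357.5
Solving the pair gives M_A = 143 kN·m and M_B = 47.67 kN·m (hogging).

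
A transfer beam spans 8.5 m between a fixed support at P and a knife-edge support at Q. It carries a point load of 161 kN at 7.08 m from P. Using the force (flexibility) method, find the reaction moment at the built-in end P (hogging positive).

Choose R_Q as the redundant. The primary structure is the cantilever fixed at P.
Deflection at Q on the released cantilever, summing each load's contribution:
  point load 161 at a = 7.08: Pa²(3L − a)/(6EI) = 24776/EI
Flexibility coefficient — unit upward force at Q: δ_{QQ} = L³/(3EI) = 204.7/EI.
Compatibility at Q: δ_0 − R_Q·δ_{QQ} = 0, so R_Q = 24776/204.7 = 121 kN.
Moment equilibrium about P: M_P = Σ(load moments about P) − R_Q·L = 1140 − 121×8.5 = 111.1 kN·m.

M_P = 111.1 kN·m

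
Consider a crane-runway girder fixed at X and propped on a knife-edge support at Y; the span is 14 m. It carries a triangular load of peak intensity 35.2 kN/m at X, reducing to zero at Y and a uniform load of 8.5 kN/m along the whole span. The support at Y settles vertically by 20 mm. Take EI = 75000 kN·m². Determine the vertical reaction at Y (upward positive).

R_Y = 92.27 kN

Release the roller at Y. Primary structure: cantilever fixed at X.
Deflection at Y on the released cantilever, summing each load's contribution:
  triangular load, peak 35.2 at the fixed end: w₀L⁴/(30EI) = 45075/EI
  UDL 8.5: wL⁴/(8EI) = 40817/EI
  δ_0 = 85892/EI
Flexibility coefficient — unit upward force at Y: δ_{YY} = L³/(3EI) = 914.7/EI.
With EI = 75000 kN·m²: δ_0 = 1.1452 m and δ_{YY} = 0.012196 m/kN.
Compatibility — the beam at Y must follow the support down by 0.02 m: δ_0 − R_Y·δ_{YY} = 0.02, so R_Y = (1.1452 − 0.02)/0.012196 = 92.27 kN.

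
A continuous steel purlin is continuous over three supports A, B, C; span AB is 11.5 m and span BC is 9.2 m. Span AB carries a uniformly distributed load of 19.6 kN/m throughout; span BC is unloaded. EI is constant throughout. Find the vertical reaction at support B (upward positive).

Insert a hinge at B; M_B is the redundant, and each span becomes simply supported.
Discontinuity in slope at B on the released structure — sum the simple-span end rotations:
  span AB: UDL 19.6: wL³/(24EI) = 1242/EI
  relative rotation θ_0 = (1242 + 0)/EI = 1242/EI
A unit hogging moment at B produces rotation L₁/(3EI) + L₂/(3EI) = 6.9/EI.
Compatibility: M_B·(L₁+L₂)/(3EI) = θ_0, giving M_B = 180 kN·m (hogging).
Span AB, ΣM about A with M_B applied at B: R_B^{AB}·11.5 = 1296 + 180, so R_B^{AB} = 128.4 kN and R_A = 225.4 − 128.4 = 97.05 kN.
Span BC, ΣM about C: R_B^{BC}·9.2 = 0 + 180, so R_B^{BC} = 19.57 kN and R_C = 0 − 19.57 = -19.57 kN.
R_B = 128.4 + 19.57 = 147.9 kN.

R_B = 147.9 kN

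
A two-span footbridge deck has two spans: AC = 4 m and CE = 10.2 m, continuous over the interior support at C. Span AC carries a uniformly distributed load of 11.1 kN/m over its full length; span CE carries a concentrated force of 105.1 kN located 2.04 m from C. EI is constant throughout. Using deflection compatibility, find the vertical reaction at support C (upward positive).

Insert a hinge at C; M_C is the redundant, and each span becomes simply supported.
End slopes at the hinge C, treating each span as simply supported:
  span AC: UDL 11.1: wL³/(24EI) = 29.6/EI
  span CE: point load 105.1 at a = 2.04: Pab(L + b)/(6LEI) = 524.9/EI
  relative rotation θ_0 = (29.6 + 524.9)/EI = 554.5/EI
A unit hogging moment at C produces rotation L₁/(3EI) + L₂/(3EI) = 4.733/EI.
Slope continuity at C: θ_0 = M_C·4.733/EI, so M_C = 554.5/4.733 = 117.1 kN·m (hogging).
Span AC, ΣM about A with M_C applied at C: R_C^{AC}·4 = 88.8 + 117.1, so R_C^{AC} = 51.48 kN and R_A = 44.4 − 51.48 = -7.085 kN.
Span CE, ΣM about E: R_C^{CE}·10.2 = 857.6 + 117.1, so R_C^{CE} = 95.56 kN and R_E = 105.1 − 95.56 = 9.536 kN.
R_C = 51.48 + 95.56 = 147 kN.

R_C = 147 kN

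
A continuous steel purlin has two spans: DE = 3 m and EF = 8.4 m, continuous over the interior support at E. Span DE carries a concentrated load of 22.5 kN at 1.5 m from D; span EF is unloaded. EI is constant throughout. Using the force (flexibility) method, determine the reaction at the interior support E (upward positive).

Insert a hinge at E; M_E is the redundant, and each span becomes simply supported.
Rotations at E on the released spans (each span's end-slope, ×1/EI):
  span DE: point load 22.5 at a = 1.5: Pab(L + a)/(6LEI) = 12.66/EI
  relative rotation θ_0 = (12.66 + 0)/EI = 12.66/EI
A unit hogging moment at E produces rotation L₁/(3EI) + L₂/(3EI) = 3.8/EI.
Slope continuity at E: θ_0 = M_E·3.8/EI, so M_E = 12.66/3.8 = 3.331 kN·m (hogging).
Span DE, ΣM about D with M_E applied at E: R_E^{DE}·3 = 33.75 + 3.331, so R_E^{DE} = 12.36 kN and R_D = 22.5 − 12.36 = 10.14 kN.
Span EF, ΣM about F: R_E^{EF}·8.4 = 0 + 3.331, so R_E^{EF} = 0.3965 kN and R_F = 0 − 0.3965 = -0.3965 kN.
R_E = 12.36 + 0.3965 = 12.76 kN.

R_E = 12.76 kN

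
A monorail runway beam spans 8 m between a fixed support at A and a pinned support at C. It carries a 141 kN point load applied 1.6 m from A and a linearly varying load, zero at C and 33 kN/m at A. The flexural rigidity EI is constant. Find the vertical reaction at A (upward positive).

Take the reaction at C as the redundant and release it; the primary structure is a cantilever fixed at A.
Deflection at C on the released cantilever, summing each load's contribution:
  point load 141 at a = 1.6: Pa²(3L − a)/(6EI) = 1348/EI
  triangular load, peak 33 at the fixed end: w₀L⁴/(30EI) = 4506/EI
  δ_0 = 5853/EI
Tip deflection under a unit load at C: L³/(3EI) = 170.7/EI.
The prop prevents deflection at C: R_C = δ_0/δ_{CC} = 5853/170.7 = 34.3 kN.
Vertical equilibrium: R_A = ΣP − R_C = 273 − 34.3 = 238.7 kN.

R_A = 238.7 kN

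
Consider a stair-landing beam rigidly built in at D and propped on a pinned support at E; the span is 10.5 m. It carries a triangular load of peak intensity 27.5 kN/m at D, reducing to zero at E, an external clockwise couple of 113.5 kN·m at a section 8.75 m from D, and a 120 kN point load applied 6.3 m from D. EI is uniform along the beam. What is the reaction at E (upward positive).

Choose R_E as the redundant. The primary structure is the cantilever fixed at D.
Free-end deflection of the primary structure under the applied loading (downward +):
  triangular load, peak 27.5 at the fixed end: w₀L⁴/(30EI) = 11142/EI
  clockwise couple 113.5 at a = 8.75: M₀a(2L − a)/(2EI) = 6083/EI
  point load 120 at a = 6.3: Pa²(3L − a)/(6EI) = 20004/EI
  δ_0 = 37229/EI
Flexibility coefficient — unit upward force at E: δ_{EE} = L³/(3EI) = 385.9/EI.
The prop prevents deflection at E: R_E = δ_0/δ_{EE} = 37229/385.9 = 96.48 kN.

R_E = 96.48 kN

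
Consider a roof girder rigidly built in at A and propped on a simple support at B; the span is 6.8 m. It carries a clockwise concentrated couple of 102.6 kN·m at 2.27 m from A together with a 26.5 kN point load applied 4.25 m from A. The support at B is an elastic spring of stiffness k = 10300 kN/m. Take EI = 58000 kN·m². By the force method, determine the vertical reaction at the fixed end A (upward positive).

R_A = 2.888 kN

Release the roller at B. Primary structure: cantilever fixed at A.
Deflection at B on the released cantilever, summing each load's contribution:
  clockwise couple 102.6 at a = 2.27: M₀a(2L − a)/(2EI) = 1319/EI
  point load 26.5 at a = 4.25: Pa²(3L − a)/(6EI) = 1288/EI
  δ_0 = 2608/EI
Tip deflection under a unit load at B: L³/(3EI) = 104.8/EI.
With EI = 58000 kN·m²: δ_0 = 0.044962 m and δ_{BB} = 0.001807 m/kN.
Compatibility — the spring shortens by R_B/k under the reaction it provides: δ_0 − R_B·δ_{BB} = R_B/k. With 1/k = 0.000097 m/kN, R_B = δ_0 / (δ_{BB} + 1/k) = 0.044962 / (0.001807 + 0.000097) = 23.61 kN.
Vertical equilibrium: R_A = ΣP − R_B = 26.5 − 23.61 = 2.888 kN.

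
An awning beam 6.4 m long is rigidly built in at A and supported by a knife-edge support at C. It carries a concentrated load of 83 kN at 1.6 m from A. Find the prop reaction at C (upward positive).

R_C = 7.133 kN

Take the reaction at C as the redundant and release it; the primary structure is a cantilever fixed at A.
Deflection at C on the released cantilever, summing each load's contribution:
  point load 83 at a = 1.6: Pa²(3L − a)/(6EI) = 623.3/EI
Flexibility coefficient — unit upward force at C: δ_{CC} = L³/(3EI) = 87.38/EI.
Compatibility at C: δ_0 − R_C·δ_{CC} = 0, so R_C = 623.3/87.38 = 7.133 kN.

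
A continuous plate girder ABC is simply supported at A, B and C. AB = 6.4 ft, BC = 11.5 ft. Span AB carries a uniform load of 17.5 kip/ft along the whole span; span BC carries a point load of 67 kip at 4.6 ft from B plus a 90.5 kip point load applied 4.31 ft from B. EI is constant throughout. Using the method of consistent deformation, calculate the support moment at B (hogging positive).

Release continuity at B by inserting a hinge; the redundant is the internal moment M_B. The primary structure is two simply-supported spans AB and BC.
End slopes at the hinge B, treating each span as simply supported:
  span AB: UDL 17.5: wL³/(24EI) = 191.1/EI
  span BC: point load 67 at a = 4.6: Pab(L + b)/(6LEI) = 567.1/EI
  span BC: point load 90.5 at a = 4.31: Pab(L + b)/(6LEI) = 759.7/EI
  relative rotation θ_0 = (191.1 + 1327)/EI = 1518/EI
A unit hogging moment at B produces rotation L₁/(3EI) + L₂/(3EI) = 5.967/EI.
Compatibility: M_B·(L₁+L₂)/(3EI) = θ_0, giving M_B = 254.4 kip·ft (hogging).

M_B = 254.4 kip·ft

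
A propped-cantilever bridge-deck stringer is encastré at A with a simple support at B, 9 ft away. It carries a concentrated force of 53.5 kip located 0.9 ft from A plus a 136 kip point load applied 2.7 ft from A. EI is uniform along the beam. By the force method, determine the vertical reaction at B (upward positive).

R_B = 17.3 kip

Choose R_B as the redundant. The primary structure is the cantilever fixed at A.
Primary-structure tip deflection at B by superposition:
  point load 53.5 at a = 0.9: Pa²(3L − a)/(6EI) = 188.5/EI
  point load 136 at a = 2.7: Pa²(3L − a)/(6EI) = 4015/EI
  δ_0 = 4204/EI
Flexibility coefficient — unit upward force at B: δ_{BB} = L³/(3EI) = 243/EI.
The prop prevents deflection at B: R_B = δ_0/δ_{BB} = 4204/243 = 17.3 kip.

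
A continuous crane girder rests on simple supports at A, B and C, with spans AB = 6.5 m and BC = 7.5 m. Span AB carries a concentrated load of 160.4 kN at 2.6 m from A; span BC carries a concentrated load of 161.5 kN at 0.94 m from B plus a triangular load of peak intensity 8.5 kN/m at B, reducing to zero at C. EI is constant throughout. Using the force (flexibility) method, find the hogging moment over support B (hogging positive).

Release continuity at B by inserting a hinge; the redundant is the internal moment M_B. The primary structure is two simply-supported spans AB and BC.
End slopes at the hinge B, treating each span as simply supported:
  span AB: point load 160.4 at a = 2.6: Pab(L + a)/(6LEI) = 379.5/EI
  span BC: point load 161.5 at a = 0.94: Pab(L + b)/(6LEI) = 311.2/EI
  span BC: triangular load, peak 8.5: w₀L³/(45EI) = 79.69/EI
  relative rotation θ_0 = (379.5 + 390.8)/EI = 770.3/EI
A unit hogging moment at B produces rotation L₁/(3EI) + L₂/(3EI) = 4.667/EI.
Slope continuity at B: θ_0 = M_B·4.667/EI, so M_B = 770.3/4.667 = 165.1 kN·m (hogging).

M_B = 165.1 kN·m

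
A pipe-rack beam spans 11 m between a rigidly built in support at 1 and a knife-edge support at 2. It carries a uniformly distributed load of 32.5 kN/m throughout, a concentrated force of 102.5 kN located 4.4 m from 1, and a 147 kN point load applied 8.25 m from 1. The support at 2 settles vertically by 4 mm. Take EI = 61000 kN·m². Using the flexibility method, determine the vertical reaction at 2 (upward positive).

R_2 = 247.9 kN

Take the reaction at 2 as the redundant and release it; the primary structure is a cantilever fixed at 1.
Deflection at 2 on the released cantilever, summing each load's contribution:
  UDL 32.5: wL⁴/(8EI) = 59479/EI
  point load 102.5 at a = 4.4: Pa²(3L − a)/(6EI) = 9459/EI
  point load 147 at a = 8.25: Pa²(3L − a)/(6EI) = 41271/EI
  δ_0 = 110209/EI
Tip deflection under a unit load at 2: L³/(3EI) = 443.7/EI.
With EI = 61000 kN·m²: δ_0 = 1.8067 m and δ_{22} = 0.007273 m/kN.
Compatibility — the beam at 2 must follow the support down by 0.004 m: δ_0 − R_2·δ_{22} = 0.004, so R_2 = (1.8067 − 0.004)/0.007273 = 247.9 kN.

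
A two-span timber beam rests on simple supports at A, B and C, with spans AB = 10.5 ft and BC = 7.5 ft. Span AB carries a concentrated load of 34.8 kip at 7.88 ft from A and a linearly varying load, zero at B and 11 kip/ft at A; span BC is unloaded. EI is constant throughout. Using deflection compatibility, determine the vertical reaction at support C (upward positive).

Release continuity at B by inserting a hinge; the redundant is the internal moment M_B. The primary structure is two simply-supported spans AB and BC.
Rotations at B on the released spans (each span's end-slope, ×1/EI):
  span AB: point load 34.8 at a = 7.88: Pab(L + a)/(6LEI) = 209.6/EI
  span AB: triangular load, peak 11: 7w₀L³/(360EI) = 247.6/EI
  relative rotation θ_0 = (457.2 + 0)/EI = 457.2/EI
A unit hogging moment at B produces rotation L₁/(3EI) + L₂/(3EI) = 6/EI.
Compatibility: M_B·(L₁+L₂)/(3EI) = θ_0, giving M_B = 76.2 kip·ft (hogging).
Span BC, ΣM about C: R_B^{BC}·7.5 = 0 + 76.2, so R_B^{BC} = 10.16 kip and R_C = 0 − 10.16 = -10.16 kip.

R_C = -10.16 kip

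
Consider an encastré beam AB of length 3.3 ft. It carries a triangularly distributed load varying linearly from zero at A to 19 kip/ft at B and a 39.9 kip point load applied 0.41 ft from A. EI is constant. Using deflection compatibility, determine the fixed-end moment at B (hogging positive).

M_B = 12.13 kip·ft

Take the two fixed-end moments M_A, M_B as redundants; the released structure is the simple span AB.
End rotations of the released simple span under the applied load (×1/EI):
  at A: triangular load, peak 19: 7w₀L³/(360EI) = 13.28/EI
  at B: triangular load, peak 19: w₀L³/(45EI) = 15.17/EI
  at A: point load 39.9 at a = 0.41: Pab(L + b)/(6LEI) = 14.78/EI
  at B: point load 39.9 at a = 0.41: Pab(L + a)/(6LEI) = 8.859/EI
  θ_A0 = 28.06/EI,  θ_B0 = 24.03/EI
Flexibility coefficients: a unit moment at one end gives L/(3EI) there and L/(6EI) at the far end, so f₁₁ = f₂₂ = 1.1/EI and f₁₂ = f₂₁ = 0.55/EI.
Compatibility — zero rotation at each built-in end:
  1.1 M_A + 0.55 M_B = 28.06
  0.55 M_A + 1.1 M_B = 24.03
Solving the pair gives M_A = 19.44 kip·ft and M_B = 12.13 kip·ft (hogging).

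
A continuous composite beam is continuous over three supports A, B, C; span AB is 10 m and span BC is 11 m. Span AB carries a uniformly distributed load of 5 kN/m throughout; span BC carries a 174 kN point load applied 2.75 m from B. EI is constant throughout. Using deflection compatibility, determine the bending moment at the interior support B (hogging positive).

Release continuity at B by inserting a hinge; the redundant is the internal moment M_B. The primary structure is two simply-supported spans AB and BC.
Rotations at B on the released spans (each span's end-slope, ×1/EI):
  span AB: UDL 5: wL³/(24EI) = 208.3/EI
  span BC: point load 174 at a = 2.75: Pab(L + b)/(6LEI) = 1151/EI
  relative rotation θ_0 = (208.3 + 1151)/EI = 1360/EI
A unit hogging moment at B produces rotation L₁/(3EI) + L₂/(3EI) = 7/EI.
Compatibility: M_B·(L₁+L₂)/(3EI) = θ_0, giving M_B = 194.2 kN·m (hogging).

M_B = 194.2 kN·m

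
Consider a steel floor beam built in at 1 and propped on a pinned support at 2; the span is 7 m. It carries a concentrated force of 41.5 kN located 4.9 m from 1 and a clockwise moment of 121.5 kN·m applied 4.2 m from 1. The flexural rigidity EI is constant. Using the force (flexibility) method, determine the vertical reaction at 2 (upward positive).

Take the reaction at 2 as the redundant and release it; the primary structure is a cantilever fixed at 1.
Primary-structure tip deflection at 2 by superposition:
  point load 41.5 at a = 4.9: Pa²(3L − a)/(6EI) = 2674/EI
  clockwise couple 121.5 at a = 4.2: M₀a(2L − a)/(2EI) = 2500/EI
  δ_0 = 5174/EI
Flexibility coefficient — unit upward force at 2: δ_{22} = L³/(3EI) = 114.3/EI.
Compatibility at 2: δ_0 − R_2·δ_{22} = 0, so R_2 = 5174/114.3 = 45.26 kN.

R_2 = 45.26 kN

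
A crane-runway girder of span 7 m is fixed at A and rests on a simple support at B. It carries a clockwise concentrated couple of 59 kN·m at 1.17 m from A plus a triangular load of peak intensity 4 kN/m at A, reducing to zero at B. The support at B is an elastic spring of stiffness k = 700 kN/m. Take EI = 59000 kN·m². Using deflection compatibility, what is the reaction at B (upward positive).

R_B = 3.841 kN

Remove the prop at B; the released (primary) structure is a cantilever built in at A.
Primary-structure tip deflection at B by superposition:
  clockwise couple 59 at a = 1.17: M₀a(2L − a)/(2EI) = 442.8/EI
  triangular load, peak 4 at the fixed end: w₀L⁴/(30EI) = 320.1/EI
  δ_0 = 763/EI
Tip deflection under a unit load at B: L³/(3EI) = 114.3/EI.
With EI = 59000 kN·m²: δ_0 = 0.012932 m and δ_{BB} = 0.001938 m/kN.
Compatibility — the spring shortens by R_B/k under the reaction it provides: δ_0 − R_B·δ_{BB} = R_B/k. With 1/k = 0.001429 m/kN, R_B = δ_0 / (δ_{BB} + 1/k) = 0.012932 / (0.001938 + 0.001429) = 3.841 kN.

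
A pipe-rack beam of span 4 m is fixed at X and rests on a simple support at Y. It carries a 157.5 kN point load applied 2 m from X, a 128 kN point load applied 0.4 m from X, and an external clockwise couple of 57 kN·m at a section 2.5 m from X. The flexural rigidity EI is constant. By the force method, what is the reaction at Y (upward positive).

Remove the prop at Y; the released (primary) structure is a cantilever built in at X.
Deflection at Y on the released cantilever, summing each load's contribution:
  point load 157.5 at a = 2: Pa²(3L − a)/(6EI) = 1050/EI
  point load 128 at a = 0.4: Pa²(3L − a)/(6EI) = 39.59/EI
  clockwise couple 57 at a = 2.5: M₀a(2L − a)/(2EI) = 391.9/EI
  δ_0 = 1481/EI
Flexibility coefficient — unit upward force at Y: δ_{YY} = L³/(3EI) = 21.33/EI.
The prop prevents deflection at Y: R_Y = δ_0/δ_{YY} = 1481/21.33 = 69.44 kN.

R_Y = 69.44 kN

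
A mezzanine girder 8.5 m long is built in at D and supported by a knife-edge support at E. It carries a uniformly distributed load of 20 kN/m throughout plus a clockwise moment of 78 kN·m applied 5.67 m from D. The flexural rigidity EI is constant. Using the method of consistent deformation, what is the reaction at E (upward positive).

Choose R_E as the redundant. The primary structure is the cantilever fixed at D.
Deflection at E on the released cantilever, summing each load's contribution:
  UDL 20: wL⁴/(8EI) = 13050/EI
  clockwise couple 78 at a = 5.67: M₀a(2L − a)/(2EI) = 2505/EI
  δ_0 = 15556/EI
Flexibility coefficient — unit upward force at E: δ_{EE} = L³/(3EI) = 204.7/EI.
The prop prevents deflection at E: R_E = δ_0/δ_{EE} = 15556/204.7 = 75.99 kN.

R_E = 75.99 kN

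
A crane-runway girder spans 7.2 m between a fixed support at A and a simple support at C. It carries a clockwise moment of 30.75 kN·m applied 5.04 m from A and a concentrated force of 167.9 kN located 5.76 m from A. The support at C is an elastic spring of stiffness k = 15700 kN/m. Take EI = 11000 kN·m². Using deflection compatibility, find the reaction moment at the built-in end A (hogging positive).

M_A = 109.8 kN·m

Release the roller at C. Primary structure: cantilever fixed at A.
Downward deflection at the released point C due to the loads:
  clockwise couple 30.75 at a = 5.04: M₀a(2L − a)/(2EI) = 725.3/EI
  point load 167.9 at a = 5.76: Pa²(3L − a)/(6EI) = 14706/EI
  δ_0 = 15431/EI
Flexibility coefficient — unit upward force at C: δ_{CC} = L³/(3EI) = 124.4/EI.
With EI = 11000 kN·m²: δ_0 = 1.4029 m and δ_{CC} = 0.011311 m/kN.
Compatibility — the spring shortens by R_C/k under the reaction it provides: δ_0 − R_C·δ_{CC} = R_C/k. With 1/k = 0.000064 m/kN, R_C = δ_0 / (δ_{CC} + 1/k) = 1.4029 / (0.011311 + 0.000064) = 123.3 kN.
Moment equilibrium about A: M_A = Σ(load moments about A) − R_C·L = 997.9 − 123.3×7.2 = 109.8 kN·m.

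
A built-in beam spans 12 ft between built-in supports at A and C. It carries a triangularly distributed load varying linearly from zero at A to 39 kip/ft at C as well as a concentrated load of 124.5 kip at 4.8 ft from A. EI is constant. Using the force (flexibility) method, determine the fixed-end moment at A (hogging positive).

Take the two fixed-end moments M_A, M_C as redundants; the released structure is the simple span AC.
End rotations of the released simple span under the applied load (×1/EI):
  at A: triangular load, peak 39: 7w₀L³/(360EI) = 1310/EI
  at C: triangular load, peak 39: w₀L³/(45EI) = 1498/EI
  at A: point load 124.5 at a = 4.8: Pab(L + b)/(6LEI) = 1147/EI
  at C: point load 124.5 at a = 4.8: Pab(L + a)/(6LEI) = 1004/EI
  θ_A0 = 2458/EI,  θ_C0 = 2502/EI
Flexibility coefficients: a unit moment at one end gives L/(3EI) there and L/(6EI) at the far end, so f₁₁ = f₂₂ = 4/EI and f₁₂ = f₂₁ = 2/EI.
Compatibility — zero rotation at each built-in end:
  4 M_A + 2 M_C = 2458
  2 M_A + 4 M_C = 2502
Solving the pair gives M_A = 402.3 kip·ft and M_C = 424.2 kip·ft (hogging).

M_A = 402.3 kip·ft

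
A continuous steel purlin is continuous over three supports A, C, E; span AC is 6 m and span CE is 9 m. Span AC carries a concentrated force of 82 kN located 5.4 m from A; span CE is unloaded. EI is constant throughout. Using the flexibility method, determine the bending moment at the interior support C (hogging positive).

M_C = 16.83 kN·m

Take M_C as the redundant. Released structure: two simple spans AC and CE with a hinge at C.
Rotations at C on the released spans (each span's end-slope, ×1/EI):
  span AC: point load 82 at a = 5.4: Pab(L + a)/(6LEI) = 84.13/EI
  relative rotation θ_0 = (84.13 + 0)/EI = 84.13/EI
A unit hogging moment at C produces rotation L₁/(3EI) + L₂/(3EI) = 5/EI.
Compatibility: M_C·(L₁+L₂)/(3EI) = θ_0, giving M_C = 16.83 kN·m (hogging).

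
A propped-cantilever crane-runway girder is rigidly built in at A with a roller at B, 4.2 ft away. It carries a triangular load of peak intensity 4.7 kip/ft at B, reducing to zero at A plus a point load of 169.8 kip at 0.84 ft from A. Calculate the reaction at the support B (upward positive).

Release the roller at B. Primary structure: cantilever fixed at A.
Free-end deflection of the primary structure under the applied loading (downward +):
  triangular load, peak 4.7 at the free end: 11w₀L⁴/(120EI) = 134.1/EI
  point load 169.8 at a = 0.84: Pa²(3L − a)/(6EI) = 234.8/EI
  δ_0 = 368.9/EI
Tip deflection under a unit load at B: L³/(3EI) = 24.7/EI.
The prop prevents deflection at B: R_B = δ_0/δ_{BB} = 368.9/24.7 = 14.94 kip.

R_B = 14.94 kip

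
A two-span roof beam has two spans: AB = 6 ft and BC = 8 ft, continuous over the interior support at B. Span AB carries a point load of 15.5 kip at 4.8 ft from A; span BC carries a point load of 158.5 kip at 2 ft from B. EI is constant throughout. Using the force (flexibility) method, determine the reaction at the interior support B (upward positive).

Take M_B as the redundant. Released structure: two simple spans AB and BC with a hinge at B.
End slopes at the hinge B, treating each span as simply supported:
  span AB: point load 15.5 at a = 4.8: Pab(L + a)/(6LEI) = 26.78/EI
  span BC: point load 158.5 at a = 2: Pab(L + b)/(6LEI) = 554.8/EI
  relative rotation θ_0 = (26.78 + 554.8)/EI = 581.5/EI
A unit hogging moment at B produces rotation L₁/(3EI) + L₂/(3EI) = 4.667/EI.
Slope continuity at B: θ_0 = M_B·4.667/EI, so M_B = 581.5/4.667 = 124.6 kip·ft (hogging).
Span AB, ΣM about A with M_B applied at B: R_B^{AB}·6 = 74.4 + 124.6, so R_B^{AB} = 33.17 kip and R_A = 15.5 − 33.17 = -17.67 kip.
Span BC, ΣM about C: R_B^{BC}·8 = 951 + 124.6, so R_B^{BC} = 134.5 kip and R_C = 158.5 − 134.5 = 24.05 kip.
R_B = 33.17 + 134.5 = 167.6 kip.

R_B = 167.6 kip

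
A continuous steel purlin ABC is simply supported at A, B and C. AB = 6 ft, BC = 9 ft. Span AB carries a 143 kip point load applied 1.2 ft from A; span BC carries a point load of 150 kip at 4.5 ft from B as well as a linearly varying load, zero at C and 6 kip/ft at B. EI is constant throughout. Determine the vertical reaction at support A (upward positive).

Insert a hinge at B; M_B is the redundant, and each span becomes simply supported.
Rotations at B on the released spans (each span's end-slope, ×1/EI):
  span AB: point load 143 at a = 1.2: Pab(L + a)/(6LEI) = 164.7/EI
  span BC: point load 150 at a = 4.5: Pab(L + b)/(6LEI) = 759.4/EI
  span BC: triangular load, peak 6: w₀L³/(45EI) = 97.2/EI
  relative rotation θ_0 = (164.7 + 856.6)/EI = 1021/EI
A unit hogging moment at B produces rotation L₁/(3EI) + L₂/(3EI) = 5/EI.
Slope continuity at B: θ_0 = M_B·5/EI, so M_B = 1021/5 = 204.3 kip·ft (hogging).
Span AB, ΣM about A with M_B applied at B: R_B^{AB}·6 = 171.6 + 204.3, so R_B^{AB} = 62.64 kip and R_A = 143 − 62.64 = 80.36 kip.

R_A = 80.36 kip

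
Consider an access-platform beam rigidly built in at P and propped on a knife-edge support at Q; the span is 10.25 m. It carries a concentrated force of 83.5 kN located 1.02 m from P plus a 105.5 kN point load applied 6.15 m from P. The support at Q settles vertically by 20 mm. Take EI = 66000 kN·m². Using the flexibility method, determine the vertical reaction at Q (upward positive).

Take the reaction at Q as the redundant and release it; the primary structure is a cantilever fixed at P.
Free-end deflection of the primary structure under the applied loading (downward +):
  point load 83.5 at a = 1.02: Pa²(3L − a)/(6EI) = 430.5/EI
  point load 105.5 at a = 6.15: Pa²(3L − a)/(6EI) = 16360/EI
  δ_0 = 16791/EI
Tip deflection under a unit load at Q: L³/(3EI) = 359/EI.
With EI = 66000 kN·m²: δ_0 = 0.2544 m and δ_{QQ} = 0.005439 m/kN.
Compatibility — the beam at Q must follow the support down by 0.02 m: δ_0 − R_Q·δ_{QQ} = 0.02, so R_Q = (0.2544 − 0.02)/0.005439 = 43.1 kN.

R_Q = 43.1 kN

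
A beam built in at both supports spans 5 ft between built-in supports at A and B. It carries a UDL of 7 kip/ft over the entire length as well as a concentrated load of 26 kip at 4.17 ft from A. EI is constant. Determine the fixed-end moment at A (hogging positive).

M_A = 17.57 kip·ft

Take the two fixed-end moments M_A, M_B as redundants; the released structure is the simple span AB.
Simple-span end rotations at A and B under the given loads:
  at A: UDL 7: wL³/(24EI) = 36.46/EI
  at B: UDL 7: wL³/(24EI) = 36.46/EI
  at A: point load 26 at a = 4.17: Pab(L + b)/(6LEI) = 17.49/EI
  at B: point load 26 at a = 4.17: Pab(L + a)/(6LEI) = 27.51/EI
  θ_A0 = 53.95/EI,  θ_B0 = 63.96/EI
Flexibility coefficients: a unit moment at one end gives L/(3EI) there and L/(6EI) at the far end, so f₁₁ = f₂₂ = 1.667/EI and f₁₂ = f₂₁ = 0.8333/EI.
Compatibility — zero rotation at each built-in end:
  1.667 M_A + 0.8333 M_B = 53.95
  0.8333 M_A + 1.667 M_B = 63.96
Solving the pair gives M_A = 17.57 kip·ft and M_B = 29.59 kip·ft (hogging).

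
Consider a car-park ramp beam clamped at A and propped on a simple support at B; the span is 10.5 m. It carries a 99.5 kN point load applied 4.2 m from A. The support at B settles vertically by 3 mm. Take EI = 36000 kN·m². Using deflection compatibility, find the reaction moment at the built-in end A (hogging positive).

M_A = 203.5 kN·m

Release the roller at B. Primary structure: cantilever fixed at A.
Primary-structure tip deflection at B by superposition:
  point load 99.5 at a = 4.2: Pa²(3L − a)/(6EI) = 7986/EI
Flexibility coefficient — unit upward force at B: δ_{BB} = L³/(3EI) = 385.9/EI.
With EI = 36000 kN·m²: δ_0 = 0.22184 m and δ_{BB} = 0.010719 m/kN.
Compatibility — the beam at B must follow the support down by 0.003 m: δ_0 − R_B·δ_{BB} = 0.003, so R_B = (0.22184 − 0.003)/0.010719 = 20.42 kN.
Moment equilibrium about A: M_A = Σ(load moments about A) − R_B·L = 417.9 − 20.42×10.5 = 203.5 kN·m.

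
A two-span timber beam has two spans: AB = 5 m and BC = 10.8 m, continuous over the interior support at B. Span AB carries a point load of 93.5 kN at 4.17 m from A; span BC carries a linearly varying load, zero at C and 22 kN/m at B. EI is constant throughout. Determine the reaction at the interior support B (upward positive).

R_B = 196.9 kN

Insert a hinge at B; M_B is the redundant, and each span becomes simply supported.
End slopes at the hinge B, treating each span as simply supported:
  span AB: point load 93.5 at a = 4.17: Pab(L + a)/(6LEI) = 98.92/EI
  span BC: triangular load, peak 22: w₀L³/(45EI) = 615.9/EI
  relative rotation θ_0 = (98.92 + 615.9)/EI = 714.8/EI
A unit hogging moment at B produces rotation L₁/(3EI) + L₂/(3EI) = 5.267/EI.
Slope continuity at B: θ_0 = M_B·5.267/EI, so M_B = 714.8/5.267 = 135.7 kN·m (hogging).
Span AB, ΣM about A with M_B applied at B: R_B^{AB}·5 = 389.9 + 135.7, so R_B^{AB} = 105.1 kN and R_A = 93.5 − 105.1 = -11.62 kN.
Span BC, ΣM about C: R_B^{BC}·10.8 = 855.4 + 135.7, so R_B^{BC} = 91.77 kN and R_C = 118.8 − 91.77 = 27.03 kN.
R_B = 105.1 + 91.77 = 196.9 kN.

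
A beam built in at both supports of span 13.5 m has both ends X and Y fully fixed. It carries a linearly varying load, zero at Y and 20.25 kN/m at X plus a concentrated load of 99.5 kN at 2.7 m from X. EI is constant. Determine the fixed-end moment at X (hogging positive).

M_X = 356.5 kN·m

Take the two fixed-end moments M_X, M_Y as redundants; the released structure is the simple span XY.
End rotations of the released simple span under the applied load (×1/EI):
  at X: triangular load, peak 20.25: w₀L³/(45EI) = 1107/EI
  at Y: triangular load, peak 20.25: 7w₀L³/(360EI) = 968.8/EI
  at X: point load 99.5 at a = 2.7: Pab(L + b)/(6LEI) = 870.4/EI
  at Y: point load 99.5 at a = 2.7: Pab(L + a)/(6LEI) = 580.3/EI
  θ_X0 = 1978/EI,  θ_Y0 = 1549/EI
Flexibility coefficients: a unit moment at one end gives L/(3EI) there and L/(6EI) at the far end, so f₁₁ = f₂₂ = 4.5/EI and f₁₂ = f₂₁ = 2.25/EI.
Compatibility — zero rotation at each built-in end:
  4.5 M_X + 2.25 M_Y = 1978
  2.25 M_X + 4.5 M_Y = 1549
Solving the pair gives M_X = 356.5 kN·m and M_Y = 166 kN·m (hogging).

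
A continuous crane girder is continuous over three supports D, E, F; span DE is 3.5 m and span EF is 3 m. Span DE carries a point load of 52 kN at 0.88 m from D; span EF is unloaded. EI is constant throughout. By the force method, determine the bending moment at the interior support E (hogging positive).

M_E = 11.54 kN·m

Take M_E as the redundant. Released structure: two simple spans DE and EF with a hinge at E.
Discontinuity in slope at E on the released structure — sum the simple-span end rotations:
  span DE: point load 52 at a = 0.88: Pab(L + a)/(6LEI) = 25.01/EI
  relative rotation θ_0 = (25.01 + 0)/EI = 25.01/EI
A unit hogging moment at E produces rotation L₁/(3EI) + L₂/(3EI) = 2.167/EI.
Slope continuity at E: θ_0 = M_E·2.167/EI, so M_E = 25.01/2.167 = 11.54 kN·m (hogging).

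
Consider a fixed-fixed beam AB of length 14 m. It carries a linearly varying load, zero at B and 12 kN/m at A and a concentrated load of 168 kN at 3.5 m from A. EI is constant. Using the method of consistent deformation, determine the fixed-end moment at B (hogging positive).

Take the two fixed-end moments M_A, M_B as redundants; the released structure is the simple span AB.
On the primary (simply-supported) span, the end slopes from the loading are:
  at A: triangular load, peak 12: w₀L³/(45EI) = 731.7/EI
  at B: triangular load, peak 12: 7w₀L³/(360EI) = 640.3/EI
  at A: point load 168 at a = 3.5: Pab(L + b)/(6LEI) = 1801/EI
  at B: point load 168 at a = 3.5: Pab(L + a)/(6LEI) = 1286/EI
  θ_A0 = 2532/EI,  θ_B0 = 1927/EI
Flexibility coefficients: a unit moment at one end gives L/(3EI) there and L/(6EI) at the far end, so f₁₁ = f₂₂ = 4.667/EI and f₁₂ = f₂₁ = 2.333/EI.
Compatibility — zero rotation at each built-in end:
  4.667 M_A + 2.333 M_B = 2532
  2.333 M_A + 4.667 M_B = 1927
Solving the pair gives M_A = 448.4 kN·m and M_B = 188.7 kN·m (hogging).

M_B = 188.7 kN·m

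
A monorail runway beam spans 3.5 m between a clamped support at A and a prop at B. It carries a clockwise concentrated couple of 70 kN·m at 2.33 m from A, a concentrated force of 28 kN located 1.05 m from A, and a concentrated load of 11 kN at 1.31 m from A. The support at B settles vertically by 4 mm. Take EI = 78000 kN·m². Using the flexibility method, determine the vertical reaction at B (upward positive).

Release the roller at B. Primary structure: cantilever fixed at A.
Downward deflection at the released point B due to the loads:
  clockwise couple 70 at a = 2.33: M₀a(2L − a)/(2EI) = 380.8/EI
  point load 28 at a = 1.05: Pa²(3L − a)/(6EI) = 48.62/EI
  point load 11 at a = 1.31: Pa²(3L − a)/(6EI) = 28.91/EI
  δ_0 = 458.4/EI
Flexibility coefficient — unit upward force at B: δ_{BB} = L³/(3EI) = 14.29/EI.
With EI = 78000 kN·m²: δ_0 = 0.005877 m and δ_{BB} = 0.000183 m/kN.
Compatibility — the beam at B must follow the support down by 0.004 m: δ_0 − R_B·δ_{BB} = 0.004, so R_B = (0.005877 − 0.004)/0.000183 = 10.24 kN.

R_B = 10.24 kN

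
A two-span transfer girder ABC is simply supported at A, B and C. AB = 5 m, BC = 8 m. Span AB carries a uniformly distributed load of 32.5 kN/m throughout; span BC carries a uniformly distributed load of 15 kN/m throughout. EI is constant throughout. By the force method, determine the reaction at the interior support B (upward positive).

R_B = 177.9 kN

Insert a hinge at B; M_B is the redundant, and each span becomes simply supported.
Rotations at B on the released spans (each span's end-slope, ×1/EI):
  span AB: UDL 32.5: wL³/(24EI) = 169.3/EI
  span BC: UDL 15: wL³/(24EI) = 320/EI
  relative rotation θ_0 = (169.3 + 320)/EI = 489.3/EI
A unit hogging moment at B produces rotation L₁/(3EI) + L₂/(3EI) = 4.333/EI.
Slope continuity at B: θ_0 = M_B·4.333/EI, so M_B = 489.3/4.333 = 112.9 kN·m (hogging).
Span AB, ΣM about A with M_B applied at B: R_B^{AB}·5 = 406.2 + 112.9, so R_B^{AB} = 103.8 kN and R_A = 162.5 − 103.8 = 58.67 kN.
Span BC, ΣM about C: R_B^{BC}·8 = 480 + 112.9, so R_B^{BC} = 74.11 kN and R_C = 120 − 74.11 = 45.89 kN.
R_B = 103.8 + 74.11 = 177.9 kN.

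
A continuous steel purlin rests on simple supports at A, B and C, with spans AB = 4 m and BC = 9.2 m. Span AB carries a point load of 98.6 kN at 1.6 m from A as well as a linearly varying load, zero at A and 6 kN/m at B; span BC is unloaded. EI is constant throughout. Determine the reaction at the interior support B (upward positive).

Take M_B as the redundant. Released structure: two simple spans AB and BC with a hinge at B.
Rotations at B on the released spans (each span's end-slope, ×1/EI):
  span AB: point load 98.6 at a = 1.6: Pab(L + a)/(6LEI) = 88.35/EI
  span AB: triangular load, peak 6: w₀L³/(45EI) = 8.533/EI
  relative rotation θ_0 = (96.88 + 0)/EI = 96.88/EI
A unit hogging moment at B produces rotation L₁/(3EI) + L₂/(3EI) = 4.4/EI.
Compatibility: M_B·(L₁+L₂)/(3EI) = θ_0, giving M_B = 22.02 kN·m (hogging).
Span AB, ΣM about A with M_B applied at B: R_B^{AB}·4 = 189.8 + 22.02, so R_B^{AB} = 52.94 kN and R_A = 110.6 − 52.94 = 57.66 kN.
Span BC, ΣM about C: R_B^{BC}·9.2 = 0 + 22.02, so R_B^{BC} = 2.393 kN and R_C = 0 − 2.393 = -2.393 kN.
R_B = 52.94 + 2.393 = 55.34 kN.

R_B = 55.34 kN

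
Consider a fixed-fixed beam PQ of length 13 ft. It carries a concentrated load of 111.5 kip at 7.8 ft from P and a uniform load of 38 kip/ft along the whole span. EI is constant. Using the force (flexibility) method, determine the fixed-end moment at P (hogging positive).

Release both end moments; the primary structure is a simply-supported span PQ with redundants M_P and M_Q.
End rotations of the released simple span under the applied load (×1/EI):
  at P: point load 111.5 at a = 7.8: Pab(L + b)/(6LEI) = 1055/EI
  at Q: point load 111.5 at a = 7.8: Pab(L + a)/(6LEI) = 1206/EI
  at P: UDL 38: wL³/(24EI) = 3479/EI
  at Q: UDL 38: wL³/(24EI) = 3479/EI
  θ_P0 = 4534/EI,  θ_Q0 = 4685/EI
Flexibility coefficients: a unit moment at one end gives L/(3EI) there and L/(6EI) at the far end, so f₁₁ = f₂₂ = 4.333/EI and f₁₂ = f₂₁ = 2.167/EI.
Compatibility — zero rotation at each built-in end:
  4.333 M_P + 2.167 M_Q = 4534
  2.167 M_P + 4.333 M_Q = 4685
Solving the pair gives M_P = 674.3 kip·ft and M_Q = 743.9 kip·ft (hogging).

M_P = 674.3 kip·ft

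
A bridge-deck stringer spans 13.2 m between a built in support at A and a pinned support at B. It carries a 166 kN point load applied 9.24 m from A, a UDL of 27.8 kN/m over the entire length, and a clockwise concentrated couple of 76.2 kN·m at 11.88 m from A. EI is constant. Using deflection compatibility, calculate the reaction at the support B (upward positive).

Release the roller at B. Primary structure: cantilever fixed at A.
Primary-structure tip deflection at B by superposition:
  point load 166 at a = 9.24: Pa²(3L − a)/(6EI) = 71714/EI
  UDL 27.8: wL⁴/(8EI) = 105500/EI
  clockwise couple 76.2 at a = 11.88: M₀a(2L − a)/(2EI) = 6572/EI
  δ_0 = 183785/EI
Flexibility coefficient — unit upward force at B: δ_{BB} = L³/(3EI) = 766.7/EI.
The prop prevents deflection at B: R_B = δ_0/δ_{BB} = 183785/766.7 = 239.7 kN.

R_B = 239.7 kN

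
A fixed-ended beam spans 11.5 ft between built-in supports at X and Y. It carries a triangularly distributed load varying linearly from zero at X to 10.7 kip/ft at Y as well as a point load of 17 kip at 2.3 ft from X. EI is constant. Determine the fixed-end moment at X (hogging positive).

Take the two fixed-end moments M_X, M_Y as redundants; the released structure is the simple span XY.
Simple-span end rotations at X and Y under the given loads:
  at X: triangular load, peak 10.7: 7w₀L³/(360EI) = 316.4/EI
  at Y: triangular load, peak 10.7: w₀L³/(45EI) = 361.6/EI
  at X: point load 17 at a = 2.3: Pab(L + b)/(6LEI) = 107.9/EI
  at Y: point load 17 at a = 2.3: Pab(L + a)/(6LEI) = 71.94/EI
  θ_X0 = 424.3/EI,  θ_Y0 = 433.6/EI
Flexibility coefficients: a unit moment at one end gives L/(3EI) there and L/(6EI) at the far end, so f₁₁ = f₂₂ = 3.833/EI and f₁₂ = f₂₁ = 1.917/EI.
Compatibility — zero rotation at each built-in end:
  3.833 M_X + 1.917 M_Y = 424.3
  1.917 M_X + 3.833 M_Y = 433.6
Solving the pair gives M_X = 72.19 kip·ft and M_Y = 77.01 kip·ft (hogging).

M_X = 72.19 kip·ft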